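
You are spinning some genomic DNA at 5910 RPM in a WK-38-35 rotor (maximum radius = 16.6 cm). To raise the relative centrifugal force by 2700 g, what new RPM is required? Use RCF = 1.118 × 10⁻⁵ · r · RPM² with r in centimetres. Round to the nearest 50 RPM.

≈ 7050 RPM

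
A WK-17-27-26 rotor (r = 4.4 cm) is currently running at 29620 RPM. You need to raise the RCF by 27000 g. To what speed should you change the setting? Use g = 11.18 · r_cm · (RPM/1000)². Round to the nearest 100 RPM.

Current RCF = 11.18 × 4.4 × (29.62)² = 11.18 × 4.4 × 877.3444 ≈ 43,158.3 × g
Target RCF = 43,158.3 + 27,000 = 70,158.3 × g
(N/1000)² = 70,158.3 / 49.192 = 1426.214
N = 1000 × √1426.214 ≈ 37,765.2

≈ 37800 RPM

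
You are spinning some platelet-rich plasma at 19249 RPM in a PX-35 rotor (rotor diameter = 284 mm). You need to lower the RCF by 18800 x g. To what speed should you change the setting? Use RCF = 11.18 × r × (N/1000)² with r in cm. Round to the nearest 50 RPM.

N₂ ≈ 15900 RPM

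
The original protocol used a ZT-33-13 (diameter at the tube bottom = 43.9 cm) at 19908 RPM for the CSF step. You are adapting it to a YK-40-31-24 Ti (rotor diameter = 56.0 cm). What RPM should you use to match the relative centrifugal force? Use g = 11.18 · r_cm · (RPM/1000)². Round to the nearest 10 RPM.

Original rotor: r = 43.9 / 2 = 21.95 cm
RCF = 11.18 × r × (N/1000)²
RCF_original = 11.18 × 21.95 × (19.908)² = 11.18 × 21.95 × 396.328464 ≈ 97,259.4 × g
Your rotor: r = 56.0 / 2 = 28 cm
97,259.4 = 11.18 × 28 × (N/1000)²
(N/1000)² = 97,259.4 / 313.04 = 310.6932
N = 1000 × √310.6932 ≈ 17,626.5

≈ 17630 RPM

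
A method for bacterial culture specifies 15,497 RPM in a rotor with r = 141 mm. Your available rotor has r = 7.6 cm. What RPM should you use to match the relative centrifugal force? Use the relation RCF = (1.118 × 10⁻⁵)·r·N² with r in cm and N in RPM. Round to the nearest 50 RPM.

Original rotor: r = 141 mm = 14.1 cm
RCF_original = 1.118 × 10⁻⁵ × 14.1 × (15497)² = 1.118 × 10⁻⁵ × 14.1 × 240,157,009 ≈ 37,857.9 × g
37,857.9 = 1.118 × 10⁻⁵ × 7.6 × N²
N² = 37,857.9 / (8.4968 × 10⁻⁵) = 445,554,797
N ≈ √445,554,797 ≈ 21,108.2

21100 RPM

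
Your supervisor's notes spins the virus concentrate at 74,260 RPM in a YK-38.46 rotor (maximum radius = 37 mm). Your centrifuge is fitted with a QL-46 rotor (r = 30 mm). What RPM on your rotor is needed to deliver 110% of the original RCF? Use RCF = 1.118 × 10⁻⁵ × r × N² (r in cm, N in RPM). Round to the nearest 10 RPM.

Original rotor: r = 37 mm = 3.7 cm
RCF = 1.118 × 10⁻⁵ × r × N²
RCF_original = 1.118 × 10⁻⁵ × 3.7 × (74260)² = 1.118 × 10⁻⁵ × 3.7 × 5,514,547,600 ≈ 228,114.8 × g
Target RCF = 1.1 × 228,114.8 ≈ 250,926.3 × g
Your rotor: r = 30 mm = 3.0 cm
250,926.3 = 1.118 × 10⁻⁵ × 3 × N²
N² = 250,926.3 / (3.354 × 10⁻⁵) = 7,481,404,293
N ≈ √7,481,404,293 ≈ 86,495.1

≈ 86500 RPM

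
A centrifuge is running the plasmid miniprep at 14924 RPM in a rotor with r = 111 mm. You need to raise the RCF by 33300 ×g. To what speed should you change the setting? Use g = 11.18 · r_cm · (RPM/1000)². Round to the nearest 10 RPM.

≈ 22160 RPM

r = 111 mm = 11.1 cm
Current RCF = 11.18 × 11.1 × (14.924)² = 11.18 × 11.1 × 222.725776 ≈ 27,639.8 × g
Target RCF = 27,639.8 + 33,300 = 60,939.8 × g
(N/1000)² = 60,939.8 / 124.098 = 491.0619
N = 1000 × √491.0619 ≈ 22,159.9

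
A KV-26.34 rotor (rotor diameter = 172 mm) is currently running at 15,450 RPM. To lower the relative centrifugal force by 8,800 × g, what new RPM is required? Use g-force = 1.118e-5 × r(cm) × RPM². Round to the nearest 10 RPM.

12130 RPM

r = 172 mm / 2 = 86 mm = 8.6 cm
Current RCF = 1.118 × 10⁻⁵ × 8.6 × (15450)² = 1.118 × 10⁻⁵ × 8.6 × 238,702,500 ≈ 22,950.8 × g
Target RCF = 22,950.8 − 8,800 = 14,150.8 × g
N² = 14,150.8 / (9.6148 × 10⁻⁵) = 147,177,268
N ≈ √147,177,268 ≈ 12,131.7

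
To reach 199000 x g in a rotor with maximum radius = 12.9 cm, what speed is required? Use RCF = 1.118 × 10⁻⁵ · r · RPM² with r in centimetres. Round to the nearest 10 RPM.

199,000 = 1.118 × 10⁻⁵ × 12.9 × N²
N² = 199,000 / (14.4222 × 10⁻⁵) = 1,379,817,226
N ≈ √1,379,817,226 ≈ 37,145.9

≈ 37150 RPM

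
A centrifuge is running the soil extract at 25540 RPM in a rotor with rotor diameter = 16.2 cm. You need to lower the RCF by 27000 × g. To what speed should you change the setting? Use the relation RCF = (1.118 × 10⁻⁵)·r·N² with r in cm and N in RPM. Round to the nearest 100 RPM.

≈ 18800 RPM

r = 16.2 / 2 = 8.1 cm
Current RCF = 1.118 × 10⁻⁵ × 8.1 × (25540)² = 1.118 × 10⁻⁵ × 8.1 × 652,291,600 ≈ 59,070.2 × g
Target RCF = 59,070.2 − 27,000 = 32,070.2 × g
N² = 32,070.2 / (9.0558 × 10⁻⁵) = 354,139,888
N ≈ √354,139,888 ≈ 18,818.6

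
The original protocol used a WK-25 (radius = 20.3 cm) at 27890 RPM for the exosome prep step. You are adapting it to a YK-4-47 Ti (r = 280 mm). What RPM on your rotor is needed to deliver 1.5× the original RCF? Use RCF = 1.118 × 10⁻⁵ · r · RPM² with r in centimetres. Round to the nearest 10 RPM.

RCF = 1.118 × 10⁻⁵ × r × N²
RCF_original = 1.118 × 10⁻⁵ × 20.3 × (27890)² = 1.118 × 10⁻⁵ × 20.3 × 777,852,100 ≈ 176,536.6 × g
Target RCF = 1.5 × 176,536.6 ≈ 264,804.9 × g
Your rotor: r = 280 mm = 28.0 cm
264,804.9 = 1.118 × 10⁻⁵ × 28 × N²
N² = 264,804.9 / (31.304 × 10⁻⁵) = 845,913,941
N ≈ √845,913,941 ≈ 29,084.6

29080 RPM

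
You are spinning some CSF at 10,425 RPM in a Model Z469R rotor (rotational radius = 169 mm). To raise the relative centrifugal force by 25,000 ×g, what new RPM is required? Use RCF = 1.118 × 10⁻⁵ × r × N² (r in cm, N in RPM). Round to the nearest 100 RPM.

N₂ ≈ 15500 RPM

r = 169 mm = 16.9 cm
Current RCF = 1.118 × 10⁻⁵ × 16.9 × (10425)² = 1.118 × 10⁻⁵ × 16.9 × 108,680,625 ≈ 20,534.3 × g
Target RCF = 20,534.3 + 25,000 = 45,534.3 × g
N² = 45,534.3 / (18.8942 × 10⁻⁵) = 240,996,179
N ≈ √240,996,179 ≈ 15,524.1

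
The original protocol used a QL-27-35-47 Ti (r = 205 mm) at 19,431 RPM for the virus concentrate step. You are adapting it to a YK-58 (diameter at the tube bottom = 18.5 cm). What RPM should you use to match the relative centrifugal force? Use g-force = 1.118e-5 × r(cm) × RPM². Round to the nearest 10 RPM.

Original rotor: r = 205 mm = 20.5 cm
RCF_original = 1.118 × 10⁻⁵ × 20.5 × (19431)² = 1.118 × 10⁻⁵ × 20.5 × 377,563,761 ≈ 86,533.8 × g
Your rotor: r = 18.5 / 2 = 9.25 cm
86,533.8 = 1.118 × 10⁻⁵ × 9.25 × N²
N² = 86,533.8 / (10.3415 × 10⁻⁵) = 836,762,559
N ≈ √836,762,559 ≈ 28,926.8

28930 RPM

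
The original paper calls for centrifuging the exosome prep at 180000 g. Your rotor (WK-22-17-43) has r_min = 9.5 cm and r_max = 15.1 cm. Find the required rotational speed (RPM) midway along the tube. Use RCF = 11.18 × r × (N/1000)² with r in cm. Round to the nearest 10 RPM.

N ≈ 36180 RPM

r_avg = (9.5 + 15.1) / 2 = 12.3 cm
180,000 = 11.18 × 12.3 × (N/1000)²
(N/1000)² = 180,000 / 137.514 = 1308.958
N = 1000 × √1308.958 ≈ 36,179.5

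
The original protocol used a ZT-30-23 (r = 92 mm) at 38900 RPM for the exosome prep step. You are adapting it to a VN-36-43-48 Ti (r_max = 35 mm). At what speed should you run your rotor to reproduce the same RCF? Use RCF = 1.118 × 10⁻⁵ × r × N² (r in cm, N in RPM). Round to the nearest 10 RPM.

Original rotor: r = 92 mm = 9.2 cm
RCF = 1.118 × 10⁻⁵ × r × N²
RCF_original = 1.118 × 10⁻⁵ × 9.2 × (38900)² = 1.118 × 10⁻⁵ × 9.2 × 1,513,210,000 ≈ 155,642.7 × g
Your rotor: r = 35 mm = 3.5 cm
155,642.7 = 1.118 × 10⁻⁵ × 3.5 × N²
N² = 155,642.7 / (3.913 × 10⁻⁵) = 3,977,579,862
N ≈ √3,977,579,862 ≈ 63,068.1

63070 RPM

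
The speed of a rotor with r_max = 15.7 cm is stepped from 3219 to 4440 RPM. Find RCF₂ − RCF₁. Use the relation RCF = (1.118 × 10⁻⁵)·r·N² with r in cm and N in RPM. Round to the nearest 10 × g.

≈ 1640 g

RCF₁ = 1.118 × 10⁻⁵ × 15.7 × (3219)² = 1.118 × 10⁻⁵ × 15.7 × 10,361,961 ≈ 1,818.8 × g
RCF₂ = 1.118 × 10⁻⁵ × 15.7 × (4440)² = 1.118 × 10⁻⁵ × 15.7 × 19,713,600 ≈ 3,460.2 × g
Increase = 3,460.2 − 1,818.8 = 1,641.4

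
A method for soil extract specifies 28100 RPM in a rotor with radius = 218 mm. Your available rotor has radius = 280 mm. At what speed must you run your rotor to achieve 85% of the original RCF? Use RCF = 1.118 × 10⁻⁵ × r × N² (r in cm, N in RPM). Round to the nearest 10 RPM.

22860 RPM

Original rotor: r = 218 mm = 21.8 cm
RCF_original = 1.118 × 10⁻⁵ × 21.8 × (28100)² = 1.118 × 10⁻⁵ × 21.8 × 789,610,000 ≈ 192,446.9 × g
Target RCF = 0.85 × 192,446.9 ≈ 163,579.9 × g
Your rotor: r = 280 mm = 28.0 cm
163,579.9 = 1.118 × 10⁻⁵ × 28 × N²
N² = 163,579.9 / (31.304 × 10⁻⁵) = 522,552,709
N ≈ √522,552,709 ≈ 22,859.4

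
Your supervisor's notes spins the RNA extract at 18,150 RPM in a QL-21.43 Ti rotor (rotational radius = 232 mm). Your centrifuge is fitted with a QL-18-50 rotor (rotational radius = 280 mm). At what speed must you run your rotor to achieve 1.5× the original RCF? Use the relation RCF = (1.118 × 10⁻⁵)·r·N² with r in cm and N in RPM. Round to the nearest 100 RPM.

≈ 20200 RPM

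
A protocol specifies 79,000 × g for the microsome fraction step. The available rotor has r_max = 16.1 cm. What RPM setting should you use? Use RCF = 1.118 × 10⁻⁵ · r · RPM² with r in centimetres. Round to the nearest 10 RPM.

79,000 = 1.118 × 10⁻⁵ × 16.1 × N²
N² = 79,000 / (17.9998 × 10⁻⁵) = 438,893,765
N ≈ √438,893,765 ≈ 20,949.8

20950 RPM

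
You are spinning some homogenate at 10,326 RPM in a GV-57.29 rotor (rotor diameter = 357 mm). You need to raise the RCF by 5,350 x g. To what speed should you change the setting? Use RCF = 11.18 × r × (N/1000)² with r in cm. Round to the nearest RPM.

r = 357 mm / 2 = 178.5 mm = 17.85 cm
Current RCF = 11.18 × 17.85 × (10.326)² = 11.18 × 17.85 × 106.626276 ≈ 21,278.7 × g
Target RCF = 21,278.7 + 5,350 = 26,628.7 × g
(N/1000)² = 26,628.7 / 199.563 = 133.4351
N = 1000 × √133.4351 ≈ 11,551.4

N₂ ≈ 11551 RPM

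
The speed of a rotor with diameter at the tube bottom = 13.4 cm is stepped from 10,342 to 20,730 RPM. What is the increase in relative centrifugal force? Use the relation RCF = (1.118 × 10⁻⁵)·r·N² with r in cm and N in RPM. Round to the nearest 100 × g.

24200 × g

r = 13.4 / 2 = 6.7 cm
RCF₁ = 1.118 × 10⁻⁵ × 6.7 × (10342)² = 1.118 × 10⁻⁵ × 6.7 × 106,956,964 ≈ 8,011.7 × g
RCF₂ = 1.118 × 10⁻⁵ × 6.7 × (20730)² = 1.118 × 10⁻⁵ × 6.7 × 429,732,900 ≈ 32,189.6 × g
Increase = 32,189.6 − 8,011.7 = 24,177.9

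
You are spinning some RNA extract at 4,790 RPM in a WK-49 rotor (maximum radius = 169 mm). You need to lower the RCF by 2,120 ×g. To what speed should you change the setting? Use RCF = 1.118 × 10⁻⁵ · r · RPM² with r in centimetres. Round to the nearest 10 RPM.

r = 169 mm = 16.9 cm
Current RCF = 1.118 × 10⁻⁵ × 16.9 × (4790)² = 1.118 × 10⁻⁵ × 16.9 × 22,944,100 ≈ 4,335.1 × g
Target RCF = 4,335.1 − 2,120 = 2,215.1 × g
N² = 2,215.1 / (18.8942 × 10⁻⁵) = 11,723,704
N ≈ √11,723,704 ≈ 3,424.0

N₂ ≈ 3420 RPM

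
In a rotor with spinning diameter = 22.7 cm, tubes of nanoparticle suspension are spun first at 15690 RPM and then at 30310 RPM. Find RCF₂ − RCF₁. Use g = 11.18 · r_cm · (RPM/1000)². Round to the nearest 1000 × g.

≈ 85000 × g

r = 22.7 / 2 = 11.35 cm
RCF₁ = 11.18 × 11.35 × (15.69)² = 11.18 × 11.35 × 246.1761 ≈ 31,238 × g
RCF₂ = 11.18 × 11.35 × (30.31)² = 11.18 × 11.35 × 918.6961 ≈ 116,576.1 × g
Increase = 116,576.1 − 31,238 = 85,338.1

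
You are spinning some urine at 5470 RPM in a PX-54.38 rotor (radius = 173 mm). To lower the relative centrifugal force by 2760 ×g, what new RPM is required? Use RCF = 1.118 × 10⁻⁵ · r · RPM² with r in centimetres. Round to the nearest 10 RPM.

r = 173 mm = 17.3 cm
Current RCF = 1.118 × 10⁻⁵ × 17.3 × (5470)² = 1.118 × 10⁻⁵ × 17.3 × 29,920,900 ≈ 5,787.1 × g
Target RCF = 5,787.1 − 2,760 = 3,027.1 × g
N² = 3,027.1 / (19.3414 × 10⁻⁵) = 15,650,884
N ≈ √15,650,884 ≈ 3,956.1

N₂ ≈ 3960 RPM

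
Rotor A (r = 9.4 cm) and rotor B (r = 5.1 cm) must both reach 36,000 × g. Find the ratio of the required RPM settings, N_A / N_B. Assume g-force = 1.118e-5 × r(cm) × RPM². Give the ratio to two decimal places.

At fixed RCF, N ∝ 1/√r, so N_A/N_B = √(r_B/r_A) = √(5.1/9.4) = √0.542553 = 0.7366.

0.74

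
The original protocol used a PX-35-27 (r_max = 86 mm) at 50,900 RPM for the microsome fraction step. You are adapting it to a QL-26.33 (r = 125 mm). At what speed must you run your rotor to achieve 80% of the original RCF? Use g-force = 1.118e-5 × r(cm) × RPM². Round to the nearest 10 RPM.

37760 RPM

Original rotor: r = 86 mm = 8.6 cm
RCF_original = 1.118 × 10⁻⁵ × 8.6 × (50900)² = 1.118 × 10⁻⁵ × 8.6 × 2,590,810,000 ≈ 249,101.2 × g
Target RCF = 0.8 × 249,101.2 ≈ 199,281 × g
Your rotor: r = 125 mm = 12.5 cm
199,281 = 1.118 × 10⁻⁵ × 12.5 × N²
N² = 199,281 / (13.975 × 10⁻⁵) = 1,425,982,111
N ≈ √1,425,982,111 ≈ 37,762.2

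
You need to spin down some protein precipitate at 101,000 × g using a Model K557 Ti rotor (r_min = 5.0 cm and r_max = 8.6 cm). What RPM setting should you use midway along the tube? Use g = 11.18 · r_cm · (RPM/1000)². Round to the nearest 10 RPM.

r_avg = (5.0 + 8.6) / 2 = 6.8 cm
101,000 = 11.18 × 6.8 × (N/1000)²
(N/1000)² = 101,000 / 76.024 = 1328.528
N = 1000 × √1328.528 ≈ 36,449.0

36450 RPM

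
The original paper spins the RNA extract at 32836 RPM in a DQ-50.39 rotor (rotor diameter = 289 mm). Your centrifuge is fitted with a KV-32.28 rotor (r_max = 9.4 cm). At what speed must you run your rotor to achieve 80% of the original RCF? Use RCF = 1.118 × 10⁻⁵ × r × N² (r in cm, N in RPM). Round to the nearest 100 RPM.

36400 RPM

Original rotor: r = 289 mm / 2 = 144.5 mm = 14.45 cm
RCF_original = 1.118 × 10⁻⁵ × 14.45 × (32836)² = 1.118 × 10⁻⁵ × 14.45 × 1,078,202,896 ≈ 174,184.8 × g
Target RCF = 0.8 × 174,184.8 ≈ 139,347.8 × g
139,347.8 = 1.118 × 10⁻⁵ × 9.4 × N²
N² = 139,347.8 / (10.5092 × 10⁻⁵) = 1,325,960,111
N ≈ √1,325,960,111 ≈ 36,413.7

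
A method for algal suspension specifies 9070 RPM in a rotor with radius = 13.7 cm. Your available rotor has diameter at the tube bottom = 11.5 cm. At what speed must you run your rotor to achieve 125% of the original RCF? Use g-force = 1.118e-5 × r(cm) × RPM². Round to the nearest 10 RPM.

≈ 15650 RPM

RCF_original = 1.118 × 10⁻⁵ × 13.7 × (9070)² = 1.118 × 10⁻⁵ × 13.7 × 82,264,900 ≈ 12,600.2 × g
Target RCF = 1.25 × 12,600.2 ≈ 15,750.2 × g
Your rotor: r = 11.5 / 2 = 5.75 cm
15,750.2 = 1.118 × 10⁻⁵ × 5.75 × N²
N² = 15,750.2 / (6.4285 × 10⁻⁵) = 245,005,833
N ≈ √245,005,833 ≈ 15,652.7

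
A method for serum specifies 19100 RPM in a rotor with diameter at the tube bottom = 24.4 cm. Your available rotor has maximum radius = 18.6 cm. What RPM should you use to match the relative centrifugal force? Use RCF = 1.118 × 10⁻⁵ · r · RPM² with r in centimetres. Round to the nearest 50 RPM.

15450 RPM

Original rotor: r = 24.4 / 2 = 12.2 cm
RCF = 1.118 × 10⁻⁵ × r × N²
RCF_original = 1.118 × 10⁻⁵ × 12.2 × (19100)² = 1.118 × 10⁻⁵ × 12.2 × 364,810,000 ≈ 49,758.6 × g
49,758.6 = 1.118 × 10⁻⁵ × 18.6 × N²
N² = 49,758.6 / (20.7948 × 10⁻⁵) = 239,283,859
N ≈ √239,283,859 ≈ 15,468.8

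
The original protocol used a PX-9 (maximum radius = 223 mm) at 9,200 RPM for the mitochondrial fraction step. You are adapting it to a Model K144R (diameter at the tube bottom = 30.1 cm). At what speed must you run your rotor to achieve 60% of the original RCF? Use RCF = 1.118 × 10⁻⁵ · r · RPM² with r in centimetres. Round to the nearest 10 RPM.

8670 RPM

Original rotor: r = 223 mm = 22.3 cm
RCF_original = 1.118 × 10⁻⁵ × 22.3 × (9200)² = 1.118 × 10⁻⁵ × 22.3 × 84,640,000 ≈ 21,101.9 × g
Target RCF = 0.6 × 21,101.9 ≈ 12,661.1 × g
Your rotor: r = 30.1 / 2 = 15.05 cm
12,661.1 = 1.118 × 10⁻⁵ × 15.05 × N²
N² = 12,661.1 / (16.8259 × 10⁻⁵) = 75,247,684
N ≈ √75,247,684 ≈ 8,674.5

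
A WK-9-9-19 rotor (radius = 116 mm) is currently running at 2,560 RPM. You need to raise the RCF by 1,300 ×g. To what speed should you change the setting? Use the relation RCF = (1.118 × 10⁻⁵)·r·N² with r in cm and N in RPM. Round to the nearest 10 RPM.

r = 116 mm = 11.6 cm
Current RCF = 1.118 × 10⁻⁵ × 11.6 × (2560)² = 1.118 × 10⁻⁵ × 11.6 × 6,553,600 ≈ 849.9 × g
Target RCF = 849.9 + 1,300 = 2,149.9 × g
N² = 2,149.9 / (12.9688 × 10⁻⁵) = 16,577,478
N ≈ √16,577,478 ≈ 4,071.5

N₂ ≈ 4070 RPM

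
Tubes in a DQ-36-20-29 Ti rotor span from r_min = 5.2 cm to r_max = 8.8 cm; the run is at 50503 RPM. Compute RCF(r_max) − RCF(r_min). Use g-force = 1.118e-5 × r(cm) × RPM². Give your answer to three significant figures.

ΔRCF = 1.118 × 10⁻⁵ × (r_max − r_min) × N² = 1.118 × 10⁻⁵ × 3.6 × 2,550,553,009 ≈ 102,654.7

≈ 103000 ×g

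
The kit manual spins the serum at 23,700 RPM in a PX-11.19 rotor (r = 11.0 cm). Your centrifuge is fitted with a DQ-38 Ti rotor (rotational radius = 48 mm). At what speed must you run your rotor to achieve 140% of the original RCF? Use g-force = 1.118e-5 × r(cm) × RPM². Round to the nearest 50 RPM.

≈ 42450 RPM

RCF = 1.118 × 10⁻⁵ × r × N²
RCF_original = 1.118 × 10⁻⁵ × 11 × (23700)² = 1.118 × 10⁻⁵ × 11 × 561,690,000 ≈ 69,076.6 × g
Target RCF = 1.4 × 69,076.6 ≈ 96,707.2 × g
Your rotor: r = 48 mm = 4.8 cm
96,707.2 = 1.118 × 10⁻⁵ × 4.8 × N²
N² = 96,707.2 / (5.3664 × 10⁻⁵) = 1,802,087,060
N ≈ √1,802,087,060 ≈ 42,451.0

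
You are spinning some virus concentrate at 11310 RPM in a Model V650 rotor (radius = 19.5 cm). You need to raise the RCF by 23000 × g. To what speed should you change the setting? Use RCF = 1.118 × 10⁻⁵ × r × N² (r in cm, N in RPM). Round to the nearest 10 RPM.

15280 RPM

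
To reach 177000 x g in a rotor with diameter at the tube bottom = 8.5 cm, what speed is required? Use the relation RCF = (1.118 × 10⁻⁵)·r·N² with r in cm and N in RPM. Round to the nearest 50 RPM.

N ≈ 61050 RPM

r = 8.5 / 2 = 4.25 cm
RCF = 1.118 × 10⁻⁵ × r × N²
177,000 = 1.118 × 10⁻⁵ × 4.25 × N²
N² = 177,000 / (4.7515 × 10⁻⁵) = 3,725,139,430
N ≈ √3,725,139,430 ≈ 61,033.9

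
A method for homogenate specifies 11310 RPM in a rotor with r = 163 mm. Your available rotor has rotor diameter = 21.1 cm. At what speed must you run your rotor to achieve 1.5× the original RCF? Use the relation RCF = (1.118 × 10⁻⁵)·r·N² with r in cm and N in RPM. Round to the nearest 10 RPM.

≈ 17220 RPM

Original rotor: r = 163 mm = 16.3 cm
RCF_original = 1.118 × 10⁻⁵ × 16.3 × (11310)² = 1.118 × 10⁻⁵ × 16.3 × 127,916,100 ≈ 23,310.7 × g
Target RCF = 1.5 × 23,310.7 ≈ 34,966.1 × g
Your rotor: r = 21.1 / 2 = 10.55 cm
34,966.1 = 1.118 × 10⁻⁵ × 10.55 × N²
N² = 34,966.1 / (11.7949 × 10⁻⁵) = 296,451,008
N ≈ √296,451,008 ≈ 17,217.8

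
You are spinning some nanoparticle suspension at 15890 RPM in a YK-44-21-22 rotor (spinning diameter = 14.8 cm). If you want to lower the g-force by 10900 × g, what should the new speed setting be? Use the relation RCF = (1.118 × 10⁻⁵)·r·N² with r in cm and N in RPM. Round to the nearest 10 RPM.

≈ 10990 RPM

r = 14.8 / 2 = 7.4 cm
Current RCF = 1.118 × 10⁻⁵ × 7.4 × (15890)² = 1.118 × 10⁻⁵ × 7.4 × 252,492,100 ≈ 20,889.2 × g
Target RCF = 20,889.2 − 10,900 = 9,989.2 × g
N² = 9,989.2 / (8.2732 × 10⁻⁵) = 120,741,672
N ≈ √120,741,672 ≈ 10,988.3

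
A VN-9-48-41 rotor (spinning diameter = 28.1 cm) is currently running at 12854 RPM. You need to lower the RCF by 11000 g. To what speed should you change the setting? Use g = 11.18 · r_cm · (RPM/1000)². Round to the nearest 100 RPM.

r = 28.1 / 2 = 14.05 cm
Current RCF = 11.18 × 14.05 × (12.854)² = 11.18 × 14.05 × 165.225316 ≈ 25,953.4 × g
Target RCF = 25,953.4 − 11,000 = 14,953.4 × g
(N/1000)² = 14,953.4 / 157.079 = 95.19668
N = 1000 × √95.19668 ≈ 9,756.9

N₂ ≈ 9800 RPM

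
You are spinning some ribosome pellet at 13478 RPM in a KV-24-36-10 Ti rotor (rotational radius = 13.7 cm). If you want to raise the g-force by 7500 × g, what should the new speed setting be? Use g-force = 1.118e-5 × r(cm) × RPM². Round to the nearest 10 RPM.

15190 RPM

Current RCF = 1.118 × 10⁻⁵ × 13.7 × (13478)² = 1.118 × 10⁻⁵ × 13.7 × 181,656,484 ≈ 27,823.6 × g
Target RCF = 27,823.6 + 7,500 = 35,323.6 × g
N² = 35,323.6 / (15.3166 × 10⁻⁵) = 230,622,984
N ≈ √230,622,984 ≈ 15,186.3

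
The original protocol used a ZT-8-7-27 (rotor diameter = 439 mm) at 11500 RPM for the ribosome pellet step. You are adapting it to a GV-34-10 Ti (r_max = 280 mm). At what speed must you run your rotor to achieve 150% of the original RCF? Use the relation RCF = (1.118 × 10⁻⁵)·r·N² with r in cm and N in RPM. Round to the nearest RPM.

Original rotor: r = 439 mm / 2 = 219.5 mm = 21.95 cm
RCF_original = 1.118 × 10⁻⁵ × 21.95 × (11500)² = 1.118 × 10⁻⁵ × 21.95 × 132,250,000 ≈ 32,454.3 × g
Target RCF = 1.5 × 32,454.3 ≈ 48,681.4 × g
Your rotor: r = 280 mm = 28.0 cm
48,681.4 = 1.118 × 10⁻⁵ × 28 × N²
N² = 48,681.4 / (31.304 × 10⁻⁵) = 155,511,756
N ≈ √155,511,756 ≈ 12,470.4

12470 RPM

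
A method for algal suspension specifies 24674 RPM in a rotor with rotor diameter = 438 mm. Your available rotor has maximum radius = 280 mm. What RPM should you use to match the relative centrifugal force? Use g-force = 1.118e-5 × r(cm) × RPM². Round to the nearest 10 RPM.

≈ 21820 RPM

Original rotor: r = 438 mm / 2 = 219 mm = 21.9 cm
RCF_original = 1.118 × 10⁻⁵ × 21.9 × (24674)² = 1.118 × 10⁻⁵ × 21.9 × 608,806,276 ≈ 149,061.3 × g
Your rotor: r = 280 mm = 28.0 cm
149,061.3 = 1.118 × 10⁻⁵ × 28 × N²
N² = 149,061.3 / (31.304 × 10⁻⁵) = 476,173,332
N ≈ √476,173,332 ≈ 21,821.4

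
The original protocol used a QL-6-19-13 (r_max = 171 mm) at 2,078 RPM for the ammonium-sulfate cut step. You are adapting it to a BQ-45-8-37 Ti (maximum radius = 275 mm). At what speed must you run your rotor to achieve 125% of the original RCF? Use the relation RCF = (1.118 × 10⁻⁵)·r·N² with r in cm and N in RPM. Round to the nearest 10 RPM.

≈ 1830 RPM

Original rotor: r = 171 mm = 17.1 cm
RCF_original = 1.118 × 10⁻⁵ × 17.1 × (2078)² = 1.118 × 10⁻⁵ × 17.1 × 4,318,084 ≈ 825.5 × g
Target RCF = 1.25 × 825.5 ≈ 1,031.9 × g
Your rotor: r = 275 mm = 27.5 cm
1,031.9 = 1.118 × 10⁻⁵ × 27.5 × N²
N² = 1,031.9 / (30.745 × 10⁻⁵) = 3,356,318
N ≈ √3,356,318 ≈ 1,832.0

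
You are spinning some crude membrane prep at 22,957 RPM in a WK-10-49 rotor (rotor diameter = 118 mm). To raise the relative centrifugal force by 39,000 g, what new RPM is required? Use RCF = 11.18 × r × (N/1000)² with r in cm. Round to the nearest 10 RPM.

N₂ ≈ 33440 RPM

r = 118 mm / 2 = 59 mm = 5.9 cm
Current RCF = 11.18 × 5.9 × (22.957)² = 11.18 × 5.9 × 527.023849 ≈ 34,763.5 × g
Target RCF = 34,763.5 + 39,000 = 73,763.5 × g
(N/1000)² = 73,763.5 / 65.962 = 1118.273
N = 1000 × √1118.273 ≈ 33,440.6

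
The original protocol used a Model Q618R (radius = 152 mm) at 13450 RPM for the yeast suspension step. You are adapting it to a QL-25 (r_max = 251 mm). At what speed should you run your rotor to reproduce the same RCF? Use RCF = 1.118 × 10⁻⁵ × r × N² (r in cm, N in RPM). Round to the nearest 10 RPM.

≈ 10470 RPM

Original rotor: r = 152 mm = 15.2 cm
RCF = 1.118 × 10⁻⁵ × r × N²
RCF_original = 1.118 × 10⁻⁵ × 15.2 × (13450)² = 1.118 × 10⁻⁵ × 15.2 × 180,902,500 ≈ 30,741.8 × g
Your rotor: r = 251 mm = 25.1 cm
30,741.8 = 1.118 × 10⁻⁵ × 25.1 × N²
N² = 30,741.8 / (28.0618 × 10⁻⁵) = 109,550,350
N ≈ √109,550,350 ≈ 10,466.6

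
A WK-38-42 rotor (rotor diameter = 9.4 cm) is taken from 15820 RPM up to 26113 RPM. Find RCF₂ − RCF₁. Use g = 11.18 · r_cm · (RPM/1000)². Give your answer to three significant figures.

22700 × g

r = 9.4 / 2 = 4.7 cm
RCF₁ = 11.18 × 4.7 × (15.82)² = 11.18 × 4.7 × 250.2724 ≈ 13,150.8 × g
RCF₂ = 11.18 × 4.7 × (26.113)² = 11.18 × 4.7 × 681.888769 ≈ 35,830.5 × g
Increase = 35,830.5 − 13,150.8 = 22,679.7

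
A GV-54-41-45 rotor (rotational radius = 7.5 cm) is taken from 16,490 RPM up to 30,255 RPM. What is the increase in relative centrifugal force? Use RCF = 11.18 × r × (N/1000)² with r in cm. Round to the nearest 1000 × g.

RCF₁ = 11.18 × 7.5 × (16.49)² = 11.18 × 7.5 × 271.9201 ≈ 22,800.5 × g
RCF₂ = 11.18 × 7.5 × (30.255)² = 11.18 × 7.5 × 915.365025 ≈ 76,753.4 × g
Increase = 76,753.4 − 22,800.5 = 53,952.9

54000 ×g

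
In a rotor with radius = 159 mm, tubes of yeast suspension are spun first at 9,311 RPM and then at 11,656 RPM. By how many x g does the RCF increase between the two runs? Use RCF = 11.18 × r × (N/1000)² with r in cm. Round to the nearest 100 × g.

≈ 8700 x g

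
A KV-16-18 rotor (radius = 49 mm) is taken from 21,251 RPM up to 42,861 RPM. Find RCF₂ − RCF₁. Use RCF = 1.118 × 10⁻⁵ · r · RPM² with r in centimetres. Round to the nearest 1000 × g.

76000 g

r = 49 mm = 4.9 cm
RCF₁ = 1.118 × 10⁻⁵ × 4.9 × (21251)² = 1.118 × 10⁻⁵ × 4.9 × 451,605,001 ≈ 24,739.8 × g
RCF₂ = 1.118 × 10⁻⁵ × 4.9 × (42861)² = 1.118 × 10⁻⁵ × 4.9 × 1,837,065,321 ≈ 100,638.1 × g
Increase = 100,638.1 − 24,739.8 = 75,898.3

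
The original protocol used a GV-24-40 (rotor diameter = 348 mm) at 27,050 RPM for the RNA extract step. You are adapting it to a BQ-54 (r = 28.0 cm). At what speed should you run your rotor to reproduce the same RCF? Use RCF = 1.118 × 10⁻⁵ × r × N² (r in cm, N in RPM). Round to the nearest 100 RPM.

Original rotor: r = 348 mm / 2 = 174 mm = 17.4 cm
RCF_original = 1.118 × 10⁻⁵ × 17.4 × (27050)² = 1.118 × 10⁻⁵ × 17.4 × 731,702,500 ≈ 142,339.6 × g
142,339.6 = 1.118 × 10⁻⁵ × 28 × N²
N² = 142,339.6 / (31.304 × 10⁻⁵) = 454,700,997
N ≈ √454,700,997 ≈ 21,323.7

≈ 21300 RPM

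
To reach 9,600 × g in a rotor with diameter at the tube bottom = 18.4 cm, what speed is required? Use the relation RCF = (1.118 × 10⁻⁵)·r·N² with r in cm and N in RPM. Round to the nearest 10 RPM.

r = 18.4 / 2 = 9.2 cm
9,600 = 1.118 × 10⁻⁵ × 9.2 × N²
N² = 9,600 / (10.2856 × 10⁻⁵) = 93,334,370
N ≈ √93,334,370 ≈ 9,661.0

9660 RPM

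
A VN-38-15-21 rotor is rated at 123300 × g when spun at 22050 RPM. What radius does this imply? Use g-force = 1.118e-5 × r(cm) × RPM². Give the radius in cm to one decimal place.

123300 = 1.118 × 10⁻⁵ × r × (22050)²
r = 123300 / (1.118 × 10⁻⁵ × 486,202,500) = 123300 / 5435.744 ≈ 22.683 cm

≈ 22.7 cm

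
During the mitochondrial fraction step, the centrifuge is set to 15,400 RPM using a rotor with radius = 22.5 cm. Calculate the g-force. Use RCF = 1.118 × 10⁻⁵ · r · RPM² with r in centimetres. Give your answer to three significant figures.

RCF = 1.118 × 10⁻⁵ × r × N²
RCF = 1.118 × 10⁻⁵ × 22.5 × (15400)² = 1.118 × 10⁻⁵ × 22.5 × 237,160,000 ≈ 59,657.6 × g

59700 x g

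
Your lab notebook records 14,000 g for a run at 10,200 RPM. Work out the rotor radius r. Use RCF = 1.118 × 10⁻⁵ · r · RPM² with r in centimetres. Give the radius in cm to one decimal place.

≈ 12.0 cm

RCF = 1.118 × 10⁻⁵ × r × N²
14000 = 1.118 × 10⁻⁵ × r × (10200)²
r = 14000 / (1.118 × 10⁻⁵ × 104,040,000) = 14000 / 1163.167 ≈ 12.036 cm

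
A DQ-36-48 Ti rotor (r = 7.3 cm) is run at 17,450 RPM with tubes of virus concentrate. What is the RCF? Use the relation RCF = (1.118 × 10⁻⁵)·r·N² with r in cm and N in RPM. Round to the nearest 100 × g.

RCF = 1.118 × 10⁻⁵ × 7.3 × (17450)² = 1.118 × 10⁻⁵ × 7.3 × 304,502,500 ≈ 24,851.7 × g

24900 g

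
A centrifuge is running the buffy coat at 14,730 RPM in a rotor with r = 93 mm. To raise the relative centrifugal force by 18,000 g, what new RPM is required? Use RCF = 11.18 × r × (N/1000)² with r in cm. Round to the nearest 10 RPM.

r = 93 mm = 9.3 cm
Current RCF = 11.18 × 9.3 × (14.73)² = 11.18 × 9.3 × 216.9729 ≈ 22,559.5 × g
Target RCF = 22,559.5 + 18,000 = 40,559.5 × g
(N/1000)² = 40,559.5 / 103.974 = 390.0927
N = 1000 × √390.0927 ≈ 19,750.8

19750 RPM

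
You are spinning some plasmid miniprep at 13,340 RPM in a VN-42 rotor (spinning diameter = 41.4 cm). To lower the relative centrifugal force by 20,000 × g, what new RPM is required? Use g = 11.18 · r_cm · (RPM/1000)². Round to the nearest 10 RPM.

9570 RPM

r = 41.4 / 2 = 20.7 cm
Current RCF = 11.18 × 20.7 × (13.34)² = 11.18 × 20.7 × 177.9556 ≈ 41,183.6 × g
Target RCF = 41,183.6 − 20,000 = 21,183.6 × g
(N/1000)² = 21,183.6 / 231.426 = 91.53509
N = 1000 × √91.53509 ≈ 9,567.4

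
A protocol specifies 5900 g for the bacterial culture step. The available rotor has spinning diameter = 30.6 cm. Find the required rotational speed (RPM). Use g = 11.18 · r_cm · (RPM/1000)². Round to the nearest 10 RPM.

5870 RPM

r = 30.6 / 2 = 15.3 cm
RCF = 11.18 × r × (N/1000)²
5,900 = 11.18 × 15.3 × (N/1000)²
(N/1000)² = 5,900 / 171.054 = 34.49203
N = 1000 × √34.49203 ≈ 5,873.0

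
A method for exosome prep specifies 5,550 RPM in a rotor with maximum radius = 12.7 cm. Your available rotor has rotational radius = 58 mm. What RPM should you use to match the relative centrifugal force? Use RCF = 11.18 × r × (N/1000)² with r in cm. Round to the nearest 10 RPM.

RCF_original = 11.18 × 12.7 × (5.55)² = 11.18 × 12.7 × 30.8025 ≈ 4,373.5 × g
Your rotor: r = 58 mm = 5.8 cm
4,373.5 = 11.18 × 5.8 × (N/1000)²
(N/1000)² = 4,373.5 / 64.844 = 67.44649
N = 1000 × √67.44649 ≈ 8,212.6

8210 RPM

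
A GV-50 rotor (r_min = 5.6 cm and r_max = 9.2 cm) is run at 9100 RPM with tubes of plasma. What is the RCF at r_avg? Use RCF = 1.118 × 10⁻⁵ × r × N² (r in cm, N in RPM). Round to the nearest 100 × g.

r_avg = (5.6 + 9.2) / 2 = 7.4 cm
RCF = 1.118 × 10⁻⁵ × r × N²
RCF = 1.118 × 10⁻⁵ × 7.4 × (9100)² = 1.118 × 10⁻⁵ × 7.4 × 82,810,000 ≈ 6,851 × g

6900 g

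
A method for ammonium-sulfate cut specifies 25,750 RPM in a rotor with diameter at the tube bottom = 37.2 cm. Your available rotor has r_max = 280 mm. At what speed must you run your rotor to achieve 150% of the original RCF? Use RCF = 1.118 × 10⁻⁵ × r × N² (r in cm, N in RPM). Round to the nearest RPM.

25704 RPM

Original rotor: r = 37.2 / 2 = 18.6 cm
RCF_original = 1.118 × 10⁻⁵ × 18.6 × (25750)² = 1.118 × 10⁻⁵ × 18.6 × 663,062,500 ≈ 137,882.5 × g
Target RCF = 1.5 × 137,882.5 ≈ 206,823.8 × g
Your rotor: r = 280 mm = 28.0 cm
206,823.8 = 1.118 × 10⁻⁵ × 28 × N²
N² = 206,823.8 / (31.304 × 10⁻⁵) = 660,694,480
N ≈ √660,694,480 ≈ 25,704.0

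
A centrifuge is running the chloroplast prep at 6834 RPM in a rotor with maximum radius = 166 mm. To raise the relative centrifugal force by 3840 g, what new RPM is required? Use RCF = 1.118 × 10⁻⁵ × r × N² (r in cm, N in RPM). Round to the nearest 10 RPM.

r = 166 mm = 16.6 cm
Current RCF = 1.118 × 10⁻⁵ × 16.6 × (6834)² = 1.118 × 10⁻⁵ × 16.6 × 46,703,556 ≈ 8,667.6 × g
Target RCF = 8,667.6 + 3,840 = 12,507.6 × g
N² = 12,507.6 / (18.5588 × 10⁻⁵) = 67,394,444
N ≈ √67,394,444 ≈ 8,209.4

≈ 8210 RPM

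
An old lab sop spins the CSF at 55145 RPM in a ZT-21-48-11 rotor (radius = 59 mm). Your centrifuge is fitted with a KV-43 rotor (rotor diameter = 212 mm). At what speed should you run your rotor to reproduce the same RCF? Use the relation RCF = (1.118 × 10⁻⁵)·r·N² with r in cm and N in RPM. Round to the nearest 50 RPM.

≈ 41150 RPM

Original rotor: r = 59 mm = 5.9 cm
RCF = 1.118 × 10⁻⁵ × r × N²
RCF_original = 1.118 × 10⁻⁵ × 5.9 × (55145)² = 1.118 × 10⁻⁵ × 5.9 × 3,040,971,025 ≈ 200,588.5 × g
Your rotor: r = 212 mm / 2 = 106 mm = 10.6 cm
200,588.5 = 1.118 × 10⁻⁵ × 10.6 × N²
N² = 200,588.5 / (11.8508 × 10⁻⁵) = 1,692,615,688
N ≈ √1,692,615,688 ≈ 41,141.4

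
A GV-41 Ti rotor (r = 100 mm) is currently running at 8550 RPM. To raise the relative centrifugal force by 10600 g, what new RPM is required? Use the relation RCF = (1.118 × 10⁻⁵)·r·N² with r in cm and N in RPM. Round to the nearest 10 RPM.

r = 100 mm = 10.0 cm
Current RCF = 1.118 × 10⁻⁵ × 10 × (8550)² = 1.118 × 10⁻⁵ × 10 × 73,102,500 ≈ 8,172.9 × g
Target RCF = 8,172.9 + 10,600 = 18,772.9 × g
N² = 18,772.9 / (11.18 × 10⁻⁵) = 167,915,027
N ≈ √167,915,027 ≈ 12,958.2

12960 RPM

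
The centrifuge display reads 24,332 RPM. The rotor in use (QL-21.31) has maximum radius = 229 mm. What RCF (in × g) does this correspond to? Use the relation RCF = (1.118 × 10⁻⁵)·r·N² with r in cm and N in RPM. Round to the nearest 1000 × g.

RCF ≈ 152000 × g

r = 229 mm = 22.9 cm
RCF = 1.118 × 10⁻⁵ × r × N²
RCF = 1.118 × 10⁻⁵ × 22.9 × (24332)² = 1.118 × 10⁻⁵ × 22.9 × 592,046,224 ≈ 151,576.9 × g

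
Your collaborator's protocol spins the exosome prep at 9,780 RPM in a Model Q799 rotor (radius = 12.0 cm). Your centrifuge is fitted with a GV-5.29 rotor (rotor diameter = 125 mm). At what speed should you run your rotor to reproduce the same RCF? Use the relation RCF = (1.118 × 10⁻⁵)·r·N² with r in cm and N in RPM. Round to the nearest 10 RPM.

≈ 13550 RPM

RCF = 1.118 × 10⁻⁵ × r × N²
RCF_original = 1.118 × 10⁻⁵ × 12 × (9780)² = 1.118 × 10⁻⁵ × 12 × 95,648,400 ≈ 12,832.2 × g
Your rotor: r = 125 mm / 2 = 62.5 mm = 6.25 cm
12,832.2 = 1.118 × 10⁻⁵ × 6.25 × N²
N² = 12,832.2 / (6.9875 × 10⁻⁵) = 183,645,081
N ≈ √183,645,081 ≈ 13,551.6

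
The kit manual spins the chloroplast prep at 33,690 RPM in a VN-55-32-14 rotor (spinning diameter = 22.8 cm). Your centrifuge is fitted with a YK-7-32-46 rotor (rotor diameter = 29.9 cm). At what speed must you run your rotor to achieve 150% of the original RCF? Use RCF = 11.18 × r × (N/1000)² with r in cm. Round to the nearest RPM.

Original rotor: r = 22.8 / 2 = 11.4 cm
RCF = 11.18 × r × (N/1000)²
RCF_original = 11.18 × 11.4 × (33.69)² = 11.18 × 11.4 × 1,135.0161 ≈ 144,660.1 × g
Target RCF = 1.5 × 144,660.1 ≈ 216,990.2 × g
Your rotor: r = 29.9 / 2 = 14.95 cm
216,990.2 = 11.18 × 14.95 × (N/1000)²
(N/1000)² = 216,990.2 / 167.141 = 1298.246
N = 1000 × √1298.246 ≈ 36,031.2

36031 RPM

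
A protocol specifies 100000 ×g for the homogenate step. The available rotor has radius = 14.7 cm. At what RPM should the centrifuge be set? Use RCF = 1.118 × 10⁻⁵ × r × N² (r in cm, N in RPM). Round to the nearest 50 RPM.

24650 RPM

RCF = 1.118 × 10⁻⁵ × r × N²
100,000 = 1.118 × 10⁻⁵ × 14.7 × N²
N² = 100,000 / (16.4346 × 10⁻⁵) = 608,472,369
N ≈ √608,472,369 ≈ 24,667.2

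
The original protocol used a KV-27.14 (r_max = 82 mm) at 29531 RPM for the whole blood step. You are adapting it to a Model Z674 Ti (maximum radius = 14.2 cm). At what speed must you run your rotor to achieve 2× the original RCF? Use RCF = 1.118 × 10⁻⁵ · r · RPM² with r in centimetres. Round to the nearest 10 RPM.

31740 RPM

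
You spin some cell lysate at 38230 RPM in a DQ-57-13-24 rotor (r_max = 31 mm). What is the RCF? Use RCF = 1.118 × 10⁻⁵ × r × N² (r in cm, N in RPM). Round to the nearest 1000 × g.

r = 31 mm = 3.1 cm
RCF = 1.118 × 10⁻⁵ × 3.1 × (38230)² = 1.118 × 10⁻⁵ × 3.1 × 1,461,532,900 ≈ 50,653.8 × g

≈ 51000 x g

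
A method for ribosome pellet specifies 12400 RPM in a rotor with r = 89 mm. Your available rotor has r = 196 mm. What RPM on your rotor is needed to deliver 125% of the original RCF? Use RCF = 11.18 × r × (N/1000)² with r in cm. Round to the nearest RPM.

≈ 9342 RPM

Original rotor: r = 89 mm = 8.9 cm
RCF_original = 11.18 × 8.9 × (12.4)² = 11.18 × 8.9 × 153.76 ≈ 15,299.4 × g
Target RCF = 1.25 × 15,299.4 ≈ 19,124.2 × g
Your rotor: r = 196 mm = 19.6 cm
19,124.2 = 11.18 × 19.6 × (N/1000)²
(N/1000)² = 19,124.2 / 219.128 = 87.2741
N = 1000 × √87.2741 ≈ 9,342.1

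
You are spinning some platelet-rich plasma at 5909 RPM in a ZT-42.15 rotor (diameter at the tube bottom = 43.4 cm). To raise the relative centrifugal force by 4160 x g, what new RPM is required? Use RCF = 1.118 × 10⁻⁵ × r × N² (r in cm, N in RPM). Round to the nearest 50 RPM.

r = 43.4 / 2 = 21.7 cm
Current RCF = 1.118 × 10⁻⁵ × 21.7 × (5909)² = 1.118 × 10⁻⁵ × 21.7 × 34,916,281 ≈ 8,470.9 × g
Target RCF = 8,470.9 + 4,160 = 12,630.9 × g
N² = 12,630.9 / (24.2606 × 10⁻⁵) = 52,063,428
N ≈ √52,063,428 ≈ 7,215.5

≈ 7200 RPM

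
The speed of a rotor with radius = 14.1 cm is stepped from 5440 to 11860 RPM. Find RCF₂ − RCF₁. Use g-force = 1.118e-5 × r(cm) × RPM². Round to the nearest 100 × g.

RCF₁ = 1.118 × 10⁻⁵ × 14.1 × (5440)² = 1.118 × 10⁻⁵ × 14.1 × 29,593,600 ≈ 4,665.1 × g
RCF₂ = 1.118 × 10⁻⁵ × 14.1 × (11860)² = 1.118 × 10⁻⁵ × 14.1 × 140,659,600 ≈ 22,173.3 × g
Increase = 22,173.3 − 4,665.1 = 17,508.2

≈ 17500 ×g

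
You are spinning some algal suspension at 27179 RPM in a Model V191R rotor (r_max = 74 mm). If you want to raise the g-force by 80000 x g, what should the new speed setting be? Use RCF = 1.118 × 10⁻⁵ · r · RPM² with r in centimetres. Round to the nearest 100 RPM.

r = 74 mm = 7.4 cm
Current RCF = 1.118 × 10⁻⁵ × 7.4 × (27179)² = 1.118 × 10⁻⁵ × 7.4 × 738,698,041 ≈ 61,114 × g
Target RCF = 61,114 + 80,000 = 141,114 × g
N² = 141,114 / (8.2732 × 10⁻⁵) = 1,705,676,159
N ≈ √1,705,676,159 ≈ 41,299.8

≈ 41300 RPM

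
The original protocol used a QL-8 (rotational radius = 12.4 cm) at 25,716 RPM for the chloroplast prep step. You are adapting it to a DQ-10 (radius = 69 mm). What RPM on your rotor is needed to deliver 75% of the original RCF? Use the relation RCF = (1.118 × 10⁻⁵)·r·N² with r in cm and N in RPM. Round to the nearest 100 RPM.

RCF = 1.118 × 10⁻⁵ × r × N²
RCF_original = 1.118 × 10⁻⁵ × 12.4 × (25716)² = 1.118 × 10⁻⁵ × 12.4 × 661,312,656 ≈ 91,679.1 × g
Target RCF = 0.75 × 91,679.1 ≈ 68,759.3 × g
Your rotor: r = 69 mm = 6.9 cm
68,759.3 = 1.118 × 10⁻⁵ × 6.9 × N²
N² = 68,759.3 / (7.7142 × 10⁻⁵) = 891,334,163
N ≈ √891,334,163 ≈ 29,855.2

29900 RPM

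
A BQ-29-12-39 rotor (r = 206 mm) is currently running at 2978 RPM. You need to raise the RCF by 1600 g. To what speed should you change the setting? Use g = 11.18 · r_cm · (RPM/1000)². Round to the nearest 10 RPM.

N₂ ≈ 3980 RPM

r = 206 mm = 20.6 cm
Current RCF = 11.18 × 20.6 × (2.978)² = 11.18 × 20.6 × 8.868484 ≈ 2,042.5 × g
Target RCF = 2,042.5 + 1,600 = 3,642.5 × g
(N/1000)² = 3,642.5 / 230.308 = 15.81578
N = 1000 × √15.81578 ≈ 3,976.9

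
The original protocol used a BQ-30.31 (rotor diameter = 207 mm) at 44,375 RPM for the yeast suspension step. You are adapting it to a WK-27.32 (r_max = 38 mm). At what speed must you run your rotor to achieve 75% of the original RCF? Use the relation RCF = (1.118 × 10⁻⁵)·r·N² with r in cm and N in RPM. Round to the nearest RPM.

63423 RPM

Original rotor: r = 207 mm / 2 = 103.5 mm = 10.35 cm
RCF = 1.118 × 10⁻⁵ × r × N²
RCF_original = 1.118 × 10⁻⁵ × 10.35 × (44375)² = 1.118 × 10⁻⁵ × 10.35 × 1,969,140,625 ≈ 227,855.2 × g
Target RCF = 0.75 × 227,855.2 ≈ 170,891.4 × g
Your rotor: r = 38 mm = 3.8 cm
170,891.4 = 1.118 × 10⁻⁵ × 3.8 × N²
N² = 170,891.4 / (4.2484 × 10⁻⁵) = 4,022,488,466
N ≈ √4,022,488,466 ≈ 63,423.1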